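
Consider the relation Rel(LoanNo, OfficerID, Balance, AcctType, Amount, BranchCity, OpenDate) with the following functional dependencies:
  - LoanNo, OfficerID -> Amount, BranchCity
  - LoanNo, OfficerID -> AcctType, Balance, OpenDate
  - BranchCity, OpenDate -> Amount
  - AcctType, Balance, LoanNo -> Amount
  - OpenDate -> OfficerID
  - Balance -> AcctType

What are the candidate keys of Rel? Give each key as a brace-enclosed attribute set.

Attributes never on any right-hand side: {LoanNo} — every candidate key must contain it.
{LoanNo, OfficerID}⁺ = {AcctType, Amount, Balance, BranchCity, LoanNo, OfficerID, OpenDate}, which is every attribute, so {LoanNo, OfficerID} is a candidate key.
{LoanNo, OpenDate}⁺ = {AcctType, Amount, Balance, BranchCity, LoanNo, OfficerID, OpenDate}, which is every attribute, so {LoanNo, OpenDate} is a candidate key.
These are minimal and exhaustive — every other superkey contains one of them.

{LoanNo, OfficerID}, {LoanNo, OpenDate}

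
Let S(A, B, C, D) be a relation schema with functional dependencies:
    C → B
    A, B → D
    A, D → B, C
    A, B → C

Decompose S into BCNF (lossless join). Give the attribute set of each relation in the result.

Candidate keys of the original relation: {A, B}, {A, C}, {A, D}.
In {A, B, C, D}, {C} is not a superkey ({C}⁺ restricted to this set is {B, C}), so split on C → B into {B, C} and {A, C, D}.
{B, C} has no BCNF violation.
{A, C, D} has no BCNF violation.

{A, C, D}; {B, C}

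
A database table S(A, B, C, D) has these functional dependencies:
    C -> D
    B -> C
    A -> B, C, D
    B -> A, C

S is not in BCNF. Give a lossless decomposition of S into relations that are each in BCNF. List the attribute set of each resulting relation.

{A, B, C}; {C, D}

Candidate keys of the original relation: {A}, {B}.
Within {A, B, C, D}: {C}⁺ ∩ {A, B, C, D} = {C, D}, not the whole set, so C -> D violates BCNF; decompose into {C, D} and {A, B, C}.
{C, D} is in BCNF.
{A, B, C} is in BCNF.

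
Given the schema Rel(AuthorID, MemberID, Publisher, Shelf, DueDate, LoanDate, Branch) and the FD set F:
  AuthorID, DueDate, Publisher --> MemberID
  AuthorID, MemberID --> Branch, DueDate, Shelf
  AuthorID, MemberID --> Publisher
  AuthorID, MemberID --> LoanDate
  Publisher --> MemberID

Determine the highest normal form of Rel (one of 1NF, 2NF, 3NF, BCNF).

3NF

Candidate keys: {AuthorID, MemberID}, {AuthorID, Publisher}. Prime attributes: {AuthorID, MemberID, Publisher}.
For Publisher --> MemberID we have {Publisher}⁺ = {MemberID, Publisher}; {Publisher} is not a superkey, so BCNF fails.
But every attribute on its right side ({MemberID}) is prime, and the same holds for every other non-superkey FD, so 3NF still holds.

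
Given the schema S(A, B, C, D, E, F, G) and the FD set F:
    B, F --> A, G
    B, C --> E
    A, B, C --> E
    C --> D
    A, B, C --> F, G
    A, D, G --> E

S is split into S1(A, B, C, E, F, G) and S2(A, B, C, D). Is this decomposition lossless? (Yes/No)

Yes

The shared attributes are {A, B, C} and {A, B, C}⁺ = {A, B, C, D, E, F, G}.
Since S1 ⊆ {A, B, C, D, E, F, G}, the intersection is a superkey of S1; the decomposition is lossless.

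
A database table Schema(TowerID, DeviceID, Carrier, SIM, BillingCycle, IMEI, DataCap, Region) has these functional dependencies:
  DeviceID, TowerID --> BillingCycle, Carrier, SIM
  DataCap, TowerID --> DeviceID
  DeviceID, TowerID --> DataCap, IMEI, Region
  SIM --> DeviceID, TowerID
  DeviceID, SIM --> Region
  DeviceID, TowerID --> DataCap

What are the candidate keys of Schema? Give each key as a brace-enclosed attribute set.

{DataCap, TowerID}, {DeviceID, TowerID}, {SIM}

{SIM}⁺ = {BillingCycle, Carrier, DataCap, DeviceID, IMEI, Region, SIM, TowerID}, which is every attribute, so {SIM} is a candidate key.
{DataCap, TowerID}⁺ = {BillingCycle, Carrier, DataCap, DeviceID, IMEI, Region, SIM, TowerID}, which is every attribute, so {DataCap, TowerID} is a candidate key.
{DeviceID, TowerID}⁺ = {BillingCycle, Carrier, DataCap, DeviceID, IMEI, Region, SIM, TowerID}, which is every attribute, so {DeviceID, TowerID} is a candidate key.
No proper subset of any of these is a key, and no other minimal superkey exists.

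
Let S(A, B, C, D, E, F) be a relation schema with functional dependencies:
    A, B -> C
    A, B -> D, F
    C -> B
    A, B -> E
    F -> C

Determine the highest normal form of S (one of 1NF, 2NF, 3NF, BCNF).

Candidate keys: {A, B}, {A, C}, {A, F}. Prime attributes: {A, B, C, F}.
C -> B breaks BCNF: {C}⁺ = {B, C}, so {C} is not a superkey.
Since {B} ⊆ prime attributes and every other non-superkey FD also has a prime right side, the schema is in 3NF.

3NF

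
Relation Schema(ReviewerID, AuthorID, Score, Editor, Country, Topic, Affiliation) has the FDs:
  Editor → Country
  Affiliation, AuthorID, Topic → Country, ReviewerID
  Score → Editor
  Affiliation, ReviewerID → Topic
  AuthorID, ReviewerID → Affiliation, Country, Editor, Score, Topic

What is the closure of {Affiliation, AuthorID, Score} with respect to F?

{Affiliation, AuthorID, Country, Editor, Score}

Start with {Affiliation, AuthorID, Score}.
Score → Editor applies; add {Editor} → now {Affiliation, AuthorID, Editor, Score}.
Editor → Country applies; add {Country} → now {Affiliation, AuthorID, Country, Editor, Score}.
No further FD applies.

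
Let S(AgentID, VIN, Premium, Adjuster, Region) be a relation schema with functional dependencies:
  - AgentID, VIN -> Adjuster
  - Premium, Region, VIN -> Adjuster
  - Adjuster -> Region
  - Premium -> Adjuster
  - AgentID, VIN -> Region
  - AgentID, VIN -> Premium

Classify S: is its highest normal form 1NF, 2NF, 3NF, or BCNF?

Candidate key: {AgentID, VIN}. Prime attributes: {AgentID, VIN}.
Premium, Region, VIN -> Adjuster: {Premium, Region, VIN}⁺ = {Adjuster, Premium, Region, VIN}, which is not all of the attributes, so the left side is not a superkey — BCNF is violated.
Because {Adjuster} is non-prime and the left side of Premium, Region, VIN -> Adjuster is not a superkey, the relation is not in 3NF.
No proper subset of a key has a non-prime attribute in its closure, so there is no partial dependency; 2NF holds.

2NF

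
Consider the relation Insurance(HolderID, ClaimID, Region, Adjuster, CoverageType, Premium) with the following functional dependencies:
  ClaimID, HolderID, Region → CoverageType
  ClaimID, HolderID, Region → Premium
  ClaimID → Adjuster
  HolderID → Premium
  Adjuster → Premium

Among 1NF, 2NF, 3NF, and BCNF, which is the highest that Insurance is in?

1NF

Candidate key: {ClaimID, HolderID, Region}. Prime attributes: {ClaimID, HolderID, Region}.
ClaimID → Adjuster: {ClaimID}⁺ = {Adjuster, ClaimID, Premium}, which is not all of the attributes, so the left side is not a superkey — BCNF is violated.
Because {Adjuster} is non-prime and the left side of ClaimID → Adjuster is not a superkey, the relation is not in 3NF.
{ClaimID} is a proper subset of the key {ClaimID, HolderID, Region}, and {ClaimID}⁺ contains the non-prime attributes {Adjuster, Premium} — a partial dependency, so 2NF is violated.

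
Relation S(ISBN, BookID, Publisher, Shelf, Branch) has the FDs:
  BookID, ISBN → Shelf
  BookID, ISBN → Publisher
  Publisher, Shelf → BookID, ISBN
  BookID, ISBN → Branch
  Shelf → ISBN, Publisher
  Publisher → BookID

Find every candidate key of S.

{Shelf}⁺ = {BookID, Branch, ISBN, Publisher, Shelf}, which is every attribute, so {Shelf} is a candidate key.
{BookID, ISBN}⁺ = {BookID, Branch, ISBN, Publisher, Shelf}, which is every attribute, so {BookID, ISBN} is a candidate key.
{ISBN, Publisher}⁺ = {BookID, Branch, ISBN, Publisher, Shelf}, which is every attribute, so {ISBN, Publisher} is a candidate key.
No proper subset of any of these is a key, and no other minimal superkey exists.

{BookID, ISBN}, {ISBN, Publisher}, {Shelf}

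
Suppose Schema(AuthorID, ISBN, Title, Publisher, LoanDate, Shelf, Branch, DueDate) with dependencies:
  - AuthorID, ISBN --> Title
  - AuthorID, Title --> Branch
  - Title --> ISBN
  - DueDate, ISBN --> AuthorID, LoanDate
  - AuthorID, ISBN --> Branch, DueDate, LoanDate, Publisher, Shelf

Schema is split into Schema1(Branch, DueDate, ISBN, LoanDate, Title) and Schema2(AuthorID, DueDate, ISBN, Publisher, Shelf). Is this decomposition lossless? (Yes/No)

Yes

The shared attributes are {DueDate, ISBN} and {DueDate, ISBN}⁺ = {AuthorID, Branch, DueDate, ISBN, LoanDate, Publisher, Shelf, Title}.
Schema1 is contained in that closure, so Schema1 ∩ Schema2 --> Schema1 holds and the join is lossless.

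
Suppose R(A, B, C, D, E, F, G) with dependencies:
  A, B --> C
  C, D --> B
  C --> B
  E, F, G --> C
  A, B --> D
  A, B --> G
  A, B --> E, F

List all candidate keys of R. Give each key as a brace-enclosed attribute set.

{A, B}, {A, C}, {A, E, F, G}

No FD produces {A}, so it must be in every candidate key.
{A, B} is a candidate key since {A, B}⁺ = {A, B, C, D, E, F, G} covers every attribute.
{A, C} is a candidate key since {A, C}⁺ = {A, B, C, D, E, F, G} covers every attribute.
{A, E, F, G} is a candidate key since {A, E, F, G}⁺ = {A, B, C, D, E, F, G} covers every attribute.
Any other superkey properly contains one of these, so there are no further candidate keys.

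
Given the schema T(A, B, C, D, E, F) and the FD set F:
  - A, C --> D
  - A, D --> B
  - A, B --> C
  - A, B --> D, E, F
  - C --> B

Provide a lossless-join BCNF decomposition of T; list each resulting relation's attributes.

{A, C, D, E, F}; {B, C}

Candidate keys of the original relation: {A, B}, {A, C}, {A, D}.
In {A, B, C, D, E, F}, {C} is not a superkey ({C}⁺ restricted to this set is {B, C}), so split on C --> B into {B, C} and {A, C, D, E, F}.
{B, C} is in BCNF.
{A, C, D, E, F} is in BCNF.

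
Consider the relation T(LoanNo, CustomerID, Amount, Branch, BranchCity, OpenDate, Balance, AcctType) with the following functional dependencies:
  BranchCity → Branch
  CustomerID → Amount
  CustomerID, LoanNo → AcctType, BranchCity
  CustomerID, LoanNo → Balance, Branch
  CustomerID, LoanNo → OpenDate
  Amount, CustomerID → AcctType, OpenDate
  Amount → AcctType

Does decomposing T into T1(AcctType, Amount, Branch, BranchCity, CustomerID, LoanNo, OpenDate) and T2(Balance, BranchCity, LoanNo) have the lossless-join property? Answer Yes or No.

No

Common attributes: {BranchCity, LoanNo}; their closure is {Branch, BranchCity, LoanNo}.
The closure covers neither T1 nor T2 entirely; the join is not lossless.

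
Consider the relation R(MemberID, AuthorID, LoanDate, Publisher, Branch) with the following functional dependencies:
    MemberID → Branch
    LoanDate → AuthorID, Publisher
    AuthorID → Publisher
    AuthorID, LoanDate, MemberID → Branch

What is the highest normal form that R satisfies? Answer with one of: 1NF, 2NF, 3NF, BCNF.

Candidate key: {LoanDate, MemberID}. Prime attributes: {LoanDate, MemberID}.
MemberID → Branch breaks BCNF: {MemberID}⁺ = {Branch, MemberID}, so {MemberID} is not a superkey.
MemberID → Branch determines the non-prime attribute {Branch} from a non-superkey — 3NF is violated.
Since {LoanDate} ⊂ {LoanDate, MemberID} and {LoanDate}⁺ ⊇ {AuthorID, Publisher} with {AuthorID, Publisher} non-prime, there is a partial dependency; 2NF fails.

1NF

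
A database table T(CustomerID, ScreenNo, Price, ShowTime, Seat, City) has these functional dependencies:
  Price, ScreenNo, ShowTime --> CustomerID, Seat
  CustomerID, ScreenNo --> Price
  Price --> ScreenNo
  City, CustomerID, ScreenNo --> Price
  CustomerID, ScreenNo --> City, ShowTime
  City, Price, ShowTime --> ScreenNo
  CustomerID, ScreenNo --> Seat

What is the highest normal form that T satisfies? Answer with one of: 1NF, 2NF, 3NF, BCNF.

3NF

Candidate keys: {CustomerID, Price}, {CustomerID, ScreenNo}, {Price, ShowTime}. Prime attributes: {CustomerID, Price, ScreenNo, ShowTime}.
Price --> ScreenNo: {Price}⁺ = {Price, ScreenNo}, which is not all of the attributes, so the left side is not a superkey — BCNF is violated.
But every attribute on its right side ({ScreenNo}) is prime, and the same holds for every other non-superkey FD, so 3NF still holds.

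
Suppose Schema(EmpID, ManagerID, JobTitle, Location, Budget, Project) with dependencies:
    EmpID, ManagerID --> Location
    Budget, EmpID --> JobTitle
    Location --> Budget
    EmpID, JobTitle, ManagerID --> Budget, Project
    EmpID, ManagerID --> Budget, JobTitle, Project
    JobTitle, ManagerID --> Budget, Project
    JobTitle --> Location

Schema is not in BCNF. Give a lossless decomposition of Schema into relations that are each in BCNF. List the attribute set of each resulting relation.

Candidate key of the original relation: {EmpID, ManagerID}.
{Budget, EmpID, JobTitle, Location, ManagerID, Project}: {Budget, EmpID} determines {Budget, EmpID, JobTitle, Location} here but is not a superkey — split on Budget, EmpID --> JobTitle, Location, giving {Budget, EmpID, JobTitle, Location} and {Budget, EmpID, ManagerID, Project}.
{Budget, EmpID, JobTitle, Location}: {Location} determines {Budget, Location} here but is not a superkey — split on Location --> Budget, giving {Budget, Location} and {EmpID, JobTitle, Location}.
{Budget, Location} has no BCNF violation.
{EmpID, JobTitle, Location}: {JobTitle} determines {JobTitle, Location} here but is not a superkey — split on JobTitle --> Location, giving {JobTitle, Location} and {EmpID, JobTitle}.
{JobTitle, Location} has no BCNF violation.
{EmpID, JobTitle} has no BCNF violation.
{Budget, EmpID, ManagerID, Project} has no BCNF violation.

{Budget, EmpID, ManagerID, Project}; {Budget, Location}; {EmpID, JobTitle}; {JobTitle, Location}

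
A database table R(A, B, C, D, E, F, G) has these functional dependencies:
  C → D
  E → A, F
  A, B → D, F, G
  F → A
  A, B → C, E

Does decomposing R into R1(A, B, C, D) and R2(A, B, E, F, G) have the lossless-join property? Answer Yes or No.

The shared attributes are {A, B} and {A, B}⁺ = {A, B, C, D, E, F, G}.
R1 is contained in that closure, so R1 ∩ R2 → R1 holds and the join is lossless.

Yes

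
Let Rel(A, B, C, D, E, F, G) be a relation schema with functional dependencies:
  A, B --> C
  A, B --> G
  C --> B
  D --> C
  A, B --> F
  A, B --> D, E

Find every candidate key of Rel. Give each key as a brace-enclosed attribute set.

No FD produces {A}, so it must be in every candidate key.
{A, B} is a candidate key since {A, B}⁺ = {A, B, C, D, E, F, G} covers every attribute.
{A, C} is a candidate key since {A, C}⁺ = {A, B, C, D, E, F, G} covers every attribute.
{A, D} is a candidate key since {A, D}⁺ = {A, B, C, D, E, F, G} covers every attribute.
No proper subset of any of these is a key, and no other minimal superkey exists.

{A, B}, {A, C}, {A, D}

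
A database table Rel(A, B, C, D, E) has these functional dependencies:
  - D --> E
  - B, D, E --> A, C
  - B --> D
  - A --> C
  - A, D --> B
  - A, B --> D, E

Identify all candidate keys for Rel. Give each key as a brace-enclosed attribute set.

{A, D}, {B}

{B}⁺ = {A, B, C, D, E}, which is every attribute, so {B} is a candidate key.
{A, D}⁺ = {A, B, C, D, E}, which is every attribute, so {A, D} is a candidate key.
No proper subset of any of these is a key, and no other minimal superkey exists.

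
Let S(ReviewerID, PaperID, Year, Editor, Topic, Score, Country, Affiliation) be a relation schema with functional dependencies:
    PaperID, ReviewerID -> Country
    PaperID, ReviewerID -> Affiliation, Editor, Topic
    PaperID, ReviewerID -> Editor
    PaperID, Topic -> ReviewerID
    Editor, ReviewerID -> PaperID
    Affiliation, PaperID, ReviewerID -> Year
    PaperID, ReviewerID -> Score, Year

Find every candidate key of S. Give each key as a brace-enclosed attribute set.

{Editor, ReviewerID}, {PaperID, ReviewerID}, {PaperID, Topic}

{Editor, ReviewerID}⁺ = {Affiliation, Country, Editor, PaperID, ReviewerID, Score, Topic, Year} — all of the relation — so {Editor, ReviewerID} is a candidate key.
{PaperID, ReviewerID}⁺ = {Affiliation, Country, Editor, PaperID, ReviewerID, Score, Topic, Year} — all of the relation — so {PaperID, ReviewerID} is a candidate key.
{PaperID, Topic}⁺ = {Affiliation, Country, Editor, PaperID, ReviewerID, Score, Topic, Year} — all of the relation — so {PaperID, Topic} is a candidate key.
Any other superkey properly contains one of these, so there are no further candidate keys.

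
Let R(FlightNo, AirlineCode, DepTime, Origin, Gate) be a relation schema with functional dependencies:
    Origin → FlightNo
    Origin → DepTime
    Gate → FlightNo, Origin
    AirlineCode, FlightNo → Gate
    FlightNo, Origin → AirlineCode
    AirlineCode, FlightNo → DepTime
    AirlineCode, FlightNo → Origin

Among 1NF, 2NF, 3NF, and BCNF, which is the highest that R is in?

BCNF

Candidate keys: {AirlineCode, FlightNo}, {Gate}, {Origin}. Prime attributes: {AirlineCode, FlightNo, Gate, Origin}.
Each dependency's left side is a superkey — BCNF holds.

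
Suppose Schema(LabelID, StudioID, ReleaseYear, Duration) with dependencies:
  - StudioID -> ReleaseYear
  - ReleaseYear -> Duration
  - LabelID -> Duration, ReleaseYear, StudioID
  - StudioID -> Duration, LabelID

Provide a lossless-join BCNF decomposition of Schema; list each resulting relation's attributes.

Candidate keys of the original relation: {LabelID}, {StudioID}.
In {Duration, LabelID, ReleaseYear, StudioID}, {ReleaseYear} is not a superkey ({ReleaseYear}⁺ restricted to this set is {Duration, ReleaseYear}), so split on ReleaseYear -> Duration into {Duration, ReleaseYear} and {LabelID, ReleaseYear, StudioID}.
{Duration, ReleaseYear} is in BCNF.
{LabelID, ReleaseYear, StudioID} is in BCNF.

{Duration, ReleaseYear}; {LabelID, ReleaseYear, StudioID}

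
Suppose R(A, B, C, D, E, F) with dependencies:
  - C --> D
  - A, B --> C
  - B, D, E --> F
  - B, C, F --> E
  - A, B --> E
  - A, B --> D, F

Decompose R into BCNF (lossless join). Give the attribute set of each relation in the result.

Candidate key of the original relation: {A, B}.
In {A, B, C, D, E, F}, {C} is not a superkey ({C}⁺ restricted to this set is {C, D}), so split on C --> D into {C, D} and {A, B, C, E, F}.
{C, D} has no BCNF violation.
In {A, B, C, E, F}, {B, C, F} is not a superkey ({B, C, F}⁺ restricted to this set is {B, C, E, F}), so split on B, C, F --> E into {B, C, E, F} and {A, B, C, F}.
{B, C, E, F} has no BCNF violation.
{A, B, C, F} has no BCNF violation.

{A, B, C, F}; {B, C, E, F}; {C, D}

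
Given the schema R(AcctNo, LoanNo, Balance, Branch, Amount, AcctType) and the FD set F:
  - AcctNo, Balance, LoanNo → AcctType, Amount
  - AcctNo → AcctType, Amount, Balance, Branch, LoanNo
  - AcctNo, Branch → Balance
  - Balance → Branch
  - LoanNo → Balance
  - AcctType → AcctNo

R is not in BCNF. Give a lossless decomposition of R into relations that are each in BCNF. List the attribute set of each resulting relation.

Candidate keys of the original relation: {AcctNo}, {AcctType}.
{AcctNo, AcctType, Amount, Balance, Branch, LoanNo}: {Balance} determines {Balance, Branch} here but is not a superkey — split on Balance → Branch, giving {Balance, Branch} and {AcctNo, AcctType, Amount, Balance, LoanNo}.
{Balance, Branch}: every determinant is a superkey — BCNF.
{AcctNo, AcctType, Amount, Balance, LoanNo}: {LoanNo} determines {Balance, LoanNo} here but is not a superkey — split on LoanNo → Balance, giving {Balance, LoanNo} and {AcctNo, AcctType, Amount, LoanNo}.
{Balance, LoanNo}: every determinant is a superkey — BCNF.
{AcctNo, AcctType, Amount, LoanNo}: every determinant is a superkey — BCNF.

{AcctNo, AcctType, Amount, LoanNo}; {Balance, Branch}; {Balance, LoanNo}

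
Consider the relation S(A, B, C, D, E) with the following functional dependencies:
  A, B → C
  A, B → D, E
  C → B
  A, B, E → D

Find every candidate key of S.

{A, B}, {A, C}

No FD produces {A}, so it must be in every candidate key.
Closure of {A, B} is {A, B, C, D, E}, the whole schema; {A, B} is a candidate key.
Closure of {A, C} is {A, B, C, D, E}, the whole schema; {A, C} is a candidate key.
These are minimal and exhaustive — every other superkey contains one of them.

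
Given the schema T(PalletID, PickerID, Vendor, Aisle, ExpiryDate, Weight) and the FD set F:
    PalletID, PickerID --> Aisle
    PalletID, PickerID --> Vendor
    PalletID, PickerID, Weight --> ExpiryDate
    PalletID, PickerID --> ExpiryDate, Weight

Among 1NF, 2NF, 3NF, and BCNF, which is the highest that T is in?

Candidate key: {PalletID, PickerID}. Prime attributes: {PalletID, PickerID}.
The left-hand side of every FD is a superkey, so BCNF is satisfied.

BCNF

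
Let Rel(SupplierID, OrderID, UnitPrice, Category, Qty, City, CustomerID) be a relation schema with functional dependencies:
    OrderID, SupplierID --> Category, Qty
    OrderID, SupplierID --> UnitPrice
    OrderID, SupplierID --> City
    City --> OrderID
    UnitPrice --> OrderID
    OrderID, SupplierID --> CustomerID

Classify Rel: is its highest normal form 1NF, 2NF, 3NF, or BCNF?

Candidate keys: {City, SupplierID}, {OrderID, SupplierID}, {SupplierID, UnitPrice}. Prime attributes: {City, OrderID, SupplierID, UnitPrice}.
City --> OrderID: {City}⁺ = {City, OrderID}, which is not all of the attributes, so the left side is not a superkey — BCNF is violated.
But every attribute on its right side ({OrderID}) is prime, and the same holds for every other non-superkey FD, so 3NF still holds.

3NF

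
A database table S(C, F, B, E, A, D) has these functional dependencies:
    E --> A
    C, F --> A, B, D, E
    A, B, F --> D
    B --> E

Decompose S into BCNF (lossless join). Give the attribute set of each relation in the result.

Candidate key of the original relation: {C, F}.
{A, B, C, D, E, F}: {E} determines {A, E} here but is not a superkey — split on E --> A, giving {A, E} and {B, C, D, E, F}.
{A, E} has no BCNF violation.
{B, C, D, E, F}: {B} determines {B, E} here but is not a superkey — split on B --> E, giving {B, E} and {B, C, D, F}.
{B, E} has no BCNF violation.
{B, C, D, F}: {B, F} determines {B, D, F} here but is not a superkey — split on B, F --> D, giving {B, D, F} and {B, C, F}.
{B, D, F} has no BCNF violation.
{B, C, F} has no BCNF violation.

{A, E}; {B, C, F}; {B, D, F}; {B, E}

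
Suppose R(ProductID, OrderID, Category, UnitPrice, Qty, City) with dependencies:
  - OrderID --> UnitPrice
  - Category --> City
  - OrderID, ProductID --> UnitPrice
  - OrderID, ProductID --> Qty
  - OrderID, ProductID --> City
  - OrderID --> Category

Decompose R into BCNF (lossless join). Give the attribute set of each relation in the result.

{Category, City}; {Category, OrderID, UnitPrice}; {OrderID, ProductID, Qty}

Candidate key of the original relation: {OrderID, ProductID}.
{Category, City, OrderID, ProductID, Qty, UnitPrice}: {OrderID} determines {Category, City, OrderID, UnitPrice} here but is not a superkey — split on OrderID --> Category, City, UnitPrice, giving {Category, City, OrderID, UnitPrice} and {OrderID, ProductID, Qty}.
{Category, City, OrderID, UnitPrice}: {Category} determines {Category, City} here but is not a superkey — split on Category --> City, giving {Category, City} and {Category, OrderID, UnitPrice}.
{Category, City}: every determinant is a superkey — BCNF.
{Category, OrderID, UnitPrice}: every determinant is a superkey — BCNF.
{OrderID, ProductID, Qty}: every determinant is a superkey — BCNF.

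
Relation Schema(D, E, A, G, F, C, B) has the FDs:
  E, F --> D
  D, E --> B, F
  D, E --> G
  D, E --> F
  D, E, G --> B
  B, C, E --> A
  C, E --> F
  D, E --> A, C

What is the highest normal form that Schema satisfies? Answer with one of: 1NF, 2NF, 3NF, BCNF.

Candidate keys: {C, E}, {D, E}, {E, F}. Prime attributes: {C, D, E, F}.
Each dependency's left side is a superkey — BCNF holds.

BCNF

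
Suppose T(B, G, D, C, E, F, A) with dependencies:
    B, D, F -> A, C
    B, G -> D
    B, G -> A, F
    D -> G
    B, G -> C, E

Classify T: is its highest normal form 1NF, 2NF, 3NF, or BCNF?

3NF

Candidate keys: {B, D}, {B, G}. Prime attributes: {B, D, G}.
For D -> G we have {D}⁺ = {D, G}; {D} is not a superkey, so BCNF fails.
Its right-hand attributes {G} are all prime, as are those of every other non-superkey FD — the relation is in 3NF.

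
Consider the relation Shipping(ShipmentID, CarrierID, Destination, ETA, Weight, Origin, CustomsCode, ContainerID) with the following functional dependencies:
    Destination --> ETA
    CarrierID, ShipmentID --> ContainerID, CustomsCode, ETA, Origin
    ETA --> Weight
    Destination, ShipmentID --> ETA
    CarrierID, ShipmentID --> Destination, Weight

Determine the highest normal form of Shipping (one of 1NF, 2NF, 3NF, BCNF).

2NF

Candidate key: {CarrierID, ShipmentID}. Prime attributes: {CarrierID, ShipmentID}.
For Destination --> ETA we have {Destination}⁺ = {Destination, ETA, Weight}; {Destination} is not a superkey, so BCNF fails.
Destination --> ETA determines the non-prime attribute {ETA} from a non-superkey — 3NF is violated.
Checking every proper subset of each key, none determines a non-prime attribute — 2NF is satisfied.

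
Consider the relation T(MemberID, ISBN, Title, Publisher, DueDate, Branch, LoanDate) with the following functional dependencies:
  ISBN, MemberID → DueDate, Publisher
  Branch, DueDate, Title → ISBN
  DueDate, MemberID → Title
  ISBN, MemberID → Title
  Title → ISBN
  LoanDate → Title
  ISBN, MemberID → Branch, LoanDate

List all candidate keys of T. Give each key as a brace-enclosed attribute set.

{DueDate, MemberID}, {ISBN, MemberID}, {LoanDate, MemberID}, {MemberID, Title}

{MemberID} never appears on the right of any FD, so every key must include it.
{DueDate, MemberID}⁺ = {Branch, DueDate, ISBN, LoanDate, MemberID, Publisher, Title}, which is every attribute, so {DueDate, MemberID} is a candidate key.
{ISBN, MemberID}⁺ = {Branch, DueDate, ISBN, LoanDate, MemberID, Publisher, Title}, which is every attribute, so {ISBN, MemberID} is a candidate key.
{LoanDate, MemberID}⁺ = {Branch, DueDate, ISBN, LoanDate, MemberID, Publisher, Title}, which is every attribute, so {LoanDate, MemberID} is a candidate key.
{MemberID, Title}⁺ = {Branch, DueDate, ISBN, LoanDate, MemberID, Publisher, Title}, which is every attribute, so {MemberID, Title} is a candidate key.
No proper subset of any of these is a key, and no other minimal superkey exists.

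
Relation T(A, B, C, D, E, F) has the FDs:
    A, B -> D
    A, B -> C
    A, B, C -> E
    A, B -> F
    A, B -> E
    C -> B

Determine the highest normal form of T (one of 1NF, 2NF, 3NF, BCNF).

Candidate keys: {A, B}, {A, C}. Prime attributes: {A, B, C}.
C -> B: {C}⁺ = {B, C}, which is not all of the attributes, so the left side is not a superkey — BCNF is violated.
Since {B} ⊆ prime attributes and every other non-superkey FD also has a prime right side, the schema is in 3NF.

3NF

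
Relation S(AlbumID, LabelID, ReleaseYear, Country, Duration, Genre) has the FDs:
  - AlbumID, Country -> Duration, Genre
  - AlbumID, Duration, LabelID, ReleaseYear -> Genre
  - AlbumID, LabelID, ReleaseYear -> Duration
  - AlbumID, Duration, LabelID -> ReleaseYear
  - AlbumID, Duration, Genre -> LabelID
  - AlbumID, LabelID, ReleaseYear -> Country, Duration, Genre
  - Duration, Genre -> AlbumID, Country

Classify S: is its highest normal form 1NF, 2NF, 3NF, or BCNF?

Candidate keys: {AlbumID, Country}, {AlbumID, Duration, LabelID}, {AlbumID, LabelID, ReleaseYear}, {Duration, Genre}. Prime attributes: {AlbumID, Country, Duration, Genre, LabelID, ReleaseYear}.
The left-hand side of every FD is a superkey, so BCNF is satisfied.

BCNF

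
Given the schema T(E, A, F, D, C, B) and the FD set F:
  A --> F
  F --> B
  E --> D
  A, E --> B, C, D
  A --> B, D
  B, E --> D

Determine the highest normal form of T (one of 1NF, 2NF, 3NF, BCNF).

Candidate key: {A, E}. Prime attributes: {A, E}.
For A --> F we have {A}⁺ = {A, B, D, F}; {A} is not a superkey, so BCNF fails.
A --> F has non-prime {F} on the right and a non-superkey on the left, so 3NF fails.
The proper key subset {A} of {A, E} determines non-prime {B, D, F}, so the relation is not even in 2NF.

1NF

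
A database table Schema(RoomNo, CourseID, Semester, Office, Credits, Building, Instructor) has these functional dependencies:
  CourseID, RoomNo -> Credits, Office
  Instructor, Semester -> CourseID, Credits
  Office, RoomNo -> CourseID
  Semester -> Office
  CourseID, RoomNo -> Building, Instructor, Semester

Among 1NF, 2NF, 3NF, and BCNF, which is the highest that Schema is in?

2NF

Candidate keys: {CourseID, RoomNo}, {Office, RoomNo}, {RoomNo, Semester}. Prime attributes: {CourseID, Office, RoomNo, Semester}.
Instructor, Semester -> CourseID, Credits breaks BCNF: {Instructor, Semester}⁺ = {CourseID, Credits, Instructor, Office, Semester}, so {Instructor, Semester} is not a superkey.
Instructor, Semester -> CourseID, Credits determines the non-prime attribute {Credits} from a non-superkey — 3NF is violated.
No non-prime attribute depends on a proper subset of any candidate key, so 2NF holds.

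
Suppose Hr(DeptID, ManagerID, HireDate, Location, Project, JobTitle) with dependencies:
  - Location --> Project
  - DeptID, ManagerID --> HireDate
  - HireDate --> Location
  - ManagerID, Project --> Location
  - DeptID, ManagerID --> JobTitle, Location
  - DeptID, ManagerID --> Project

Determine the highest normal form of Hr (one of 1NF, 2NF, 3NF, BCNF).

2NF

Candidate key: {DeptID, ManagerID}. Prime attributes: {DeptID, ManagerID}.
Location --> Project breaks BCNF: {Location}⁺ = {Location, Project}, so {Location} is not a superkey.
Because {Project} is non-prime and the left side of Location --> Project is not a superkey, the relation is not in 3NF.
No non-prime attribute depends on a proper subset of any candidate key, so 2NF holds.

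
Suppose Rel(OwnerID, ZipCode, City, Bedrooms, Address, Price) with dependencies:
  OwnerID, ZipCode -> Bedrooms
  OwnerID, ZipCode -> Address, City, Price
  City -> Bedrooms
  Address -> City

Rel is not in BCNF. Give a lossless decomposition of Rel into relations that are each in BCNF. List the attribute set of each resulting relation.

{Address, City}; {Address, OwnerID, Price, ZipCode}; {Bedrooms, City}

Candidate key of the original relation: {OwnerID, ZipCode}.
Within {Address, Bedrooms, City, OwnerID, Price, ZipCode}: {City}⁺ ∩ {Address, Bedrooms, City, OwnerID, Price, ZipCode} = {Bedrooms, City}, not the whole set, so City -> Bedrooms violates BCNF; decompose into {Bedrooms, City} and {Address, City, OwnerID, Price, ZipCode}.
{Bedrooms, City} is in BCNF.
Within {Address, City, OwnerID, Price, ZipCode}: {Address}⁺ ∩ {Address, City, OwnerID, Price, ZipCode} = {Address, City}, not the whole set, so Address -> City violates BCNF; decompose into {Address, City} and {Address, OwnerID, Price, ZipCode}.
{Address, City} is in BCNF.
{Address, OwnerID, Price, ZipCode} is in BCNF.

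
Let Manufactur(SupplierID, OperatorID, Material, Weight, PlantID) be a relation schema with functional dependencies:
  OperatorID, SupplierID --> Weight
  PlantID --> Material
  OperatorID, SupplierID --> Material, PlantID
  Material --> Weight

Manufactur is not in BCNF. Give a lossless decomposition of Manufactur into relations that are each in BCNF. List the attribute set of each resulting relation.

Candidate key of the original relation: {OperatorID, SupplierID}.
{Material, OperatorID, PlantID, SupplierID, Weight}: {PlantID} determines {Material, PlantID, Weight} here but is not a superkey — split on PlantID --> Material, Weight, giving {Material, PlantID, Weight} and {OperatorID, PlantID, SupplierID}.
{Material, PlantID, Weight}: {Material} determines {Material, Weight} here but is not a superkey — split on Material --> Weight, giving {Material, Weight} and {Material, PlantID}.
{Material, Weight}: every determinant is a superkey — BCNF.
{Material, PlantID}: every determinant is a superkey — BCNF.
{OperatorID, PlantID, SupplierID}: every determinant is a superkey — BCNF.

{Material, PlantID}; {Material, Weight}; {OperatorID, PlantID, SupplierID}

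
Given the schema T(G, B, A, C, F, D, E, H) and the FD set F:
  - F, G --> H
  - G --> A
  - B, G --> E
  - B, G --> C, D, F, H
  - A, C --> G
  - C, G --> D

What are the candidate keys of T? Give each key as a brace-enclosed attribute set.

{A, B, C}, {B, G}

Attributes never on any right-hand side: {B} — every candidate key must contain it.
{B, G} is a candidate key since {B, G}⁺ = {A, B, C, D, E, F, G, H} covers every attribute.
{A, B, C} is a candidate key since {A, B, C}⁺ = {A, B, C, D, E, F, G, H} covers every attribute.
These are minimal and exhaustive — every other superkey contains one of them.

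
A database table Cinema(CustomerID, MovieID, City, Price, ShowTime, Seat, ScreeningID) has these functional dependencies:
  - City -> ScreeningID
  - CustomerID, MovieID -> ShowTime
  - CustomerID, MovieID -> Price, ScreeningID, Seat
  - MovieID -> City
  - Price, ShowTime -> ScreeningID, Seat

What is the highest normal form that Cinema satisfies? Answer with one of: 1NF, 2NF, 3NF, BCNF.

Candidate key: {CustomerID, MovieID}. Prime attributes: {CustomerID, MovieID}.
City -> ScreeningID breaks BCNF: {City}⁺ = {City, ScreeningID}, so {City} is not a superkey.
City -> ScreeningID determines the non-prime attribute {ScreeningID} from a non-superkey — 3NF is violated.
The proper key subset {MovieID} of {CustomerID, MovieID} determines non-prime {City, ScreeningID}, so the relation is not even in 2NF.

1NF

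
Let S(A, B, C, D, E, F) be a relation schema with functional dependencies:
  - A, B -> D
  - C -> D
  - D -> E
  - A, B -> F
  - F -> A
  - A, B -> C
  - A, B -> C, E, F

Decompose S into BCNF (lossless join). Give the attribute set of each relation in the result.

Candidate keys of the original relation: {A, B}, {B, F}.
{A, B, C, D, E, F}: {C} determines {C, D, E} here but is not a superkey — split on C -> D, E, giving {C, D, E} and {A, B, C, F}.
{C, D, E}: {D} determines {D, E} here but is not a superkey — split on D -> E, giving {D, E} and {C, D}.
{D, E}: every determinant is a superkey — BCNF.
{C, D}: every determinant is a superkey — BCNF.
{A, B, C, F}: {F} determines {A, F} here but is not a superkey — split on F -> A, giving {A, F} and {B, C, F}.
{A, F}: every determinant is a superkey — BCNF.
{B, C, F}: every determinant is a superkey — BCNF.

{A, F}; {B, C, F}; {C, D}; {D, E}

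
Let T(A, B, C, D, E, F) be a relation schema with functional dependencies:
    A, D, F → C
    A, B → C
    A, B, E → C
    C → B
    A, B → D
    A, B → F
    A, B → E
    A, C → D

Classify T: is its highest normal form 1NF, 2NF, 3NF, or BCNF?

3NF

Candidate keys: {A, B}, {A, C}, {A, D, F}. Prime attributes: {A, B, C, D, F}.
For C → B we have {C}⁺ = {B, C}; {C} is not a superkey, so BCNF fails.
But every attribute on its right side ({B}) is prime, and the same holds for every other non-superkey FD, so 3NF still holds.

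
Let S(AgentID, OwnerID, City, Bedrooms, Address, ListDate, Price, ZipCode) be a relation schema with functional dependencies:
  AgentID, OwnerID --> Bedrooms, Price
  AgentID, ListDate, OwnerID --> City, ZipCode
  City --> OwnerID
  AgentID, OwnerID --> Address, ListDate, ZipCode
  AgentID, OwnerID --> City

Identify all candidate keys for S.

No FD produces {AgentID}, so it must be in every candidate key.
{AgentID, City}⁺ = {Address, AgentID, Bedrooms, City, ListDate, OwnerID, Price, ZipCode} — all of the relation — so {AgentID, City} is a candidate key.
{AgentID, OwnerID}⁺ = {Address, AgentID, Bedrooms, City, ListDate, OwnerID, Price, ZipCode} — all of the relation — so {AgentID, OwnerID} is a candidate key.
Any other superkey properly contains one of these, so there are no further candidate keys.

{AgentID, City}, {AgentID, OwnerID}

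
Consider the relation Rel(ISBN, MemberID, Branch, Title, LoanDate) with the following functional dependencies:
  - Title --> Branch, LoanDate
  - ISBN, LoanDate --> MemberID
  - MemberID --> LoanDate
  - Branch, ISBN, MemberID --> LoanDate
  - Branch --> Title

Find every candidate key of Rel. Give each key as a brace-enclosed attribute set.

Attributes never on any right-hand side: {ISBN} — every candidate key must contain it.
{Branch, ISBN}⁺ = {Branch, ISBN, LoanDate, MemberID, Title}, which is every attribute, so {Branch, ISBN} is a candidate key.
{ISBN, Title}⁺ = {Branch, ISBN, LoanDate, MemberID, Title}, which is every attribute, so {ISBN, Title} is a candidate key.
Any other superkey properly contains one of these, so there are no further candidate keys.

{Branch, ISBN}, {ISBN, Title}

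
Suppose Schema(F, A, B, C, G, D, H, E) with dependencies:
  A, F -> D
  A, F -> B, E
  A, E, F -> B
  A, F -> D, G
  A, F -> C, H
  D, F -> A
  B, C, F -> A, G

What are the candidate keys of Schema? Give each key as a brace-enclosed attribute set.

{A, F}, {B, C, F}, {D, F}

No FD produces {F}, so it must be in every candidate key.
{A, F}⁺ = {A, B, C, D, E, F, G, H}, which is every attribute, so {A, F} is a candidate key.
{D, F}⁺ = {A, B, C, D, E, F, G, H}, which is every attribute, so {D, F} is a candidate key.
{B, C, F}⁺ = {A, B, C, D, E, F, G, H}, which is every attribute, so {B, C, F} is a candidate key.
These are minimal and exhaustive — every other superkey contains one of them.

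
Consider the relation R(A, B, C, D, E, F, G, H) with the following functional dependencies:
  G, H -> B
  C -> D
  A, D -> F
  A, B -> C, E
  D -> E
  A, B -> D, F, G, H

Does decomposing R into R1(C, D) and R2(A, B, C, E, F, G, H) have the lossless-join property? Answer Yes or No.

Yes

Common attributes: {C}; their closure is {C, D, E}.
Since R1 ⊆ {C, D, E}, the intersection is a superkey of R1; the decomposition is lossless.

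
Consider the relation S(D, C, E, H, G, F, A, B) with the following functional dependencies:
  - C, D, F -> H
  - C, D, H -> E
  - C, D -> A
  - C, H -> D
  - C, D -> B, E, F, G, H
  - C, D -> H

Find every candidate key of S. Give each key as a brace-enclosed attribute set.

{C, D}, {C, H}

No FD produces {C}, so it must be in every candidate key.
Closure of {C, D} is {A, B, C, D, E, F, G, H}, the whole schema; {C, D} is a candidate key.
Closure of {C, H} is {A, B, C, D, E, F, G, H}, the whole schema; {C, H} is a candidate key.
Any other superkey properly contains one of these, so there are no further candidate keys.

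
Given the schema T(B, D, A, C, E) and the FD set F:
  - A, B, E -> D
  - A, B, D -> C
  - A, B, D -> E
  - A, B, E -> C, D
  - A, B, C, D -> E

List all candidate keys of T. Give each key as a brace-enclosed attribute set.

{A, B, D}, {A, B, E}

No FD produces {A, B}, so they must be in every candidate key.
{A, B, D}⁺ = {A, B, C, D, E}, which is every attribute, so {A, B, D} is a candidate key.
{A, B, E}⁺ = {A, B, C, D, E}, which is every attribute, so {A, B, E} is a candidate key.
Any other superkey properly contains one of these, so there are no further candidate keys.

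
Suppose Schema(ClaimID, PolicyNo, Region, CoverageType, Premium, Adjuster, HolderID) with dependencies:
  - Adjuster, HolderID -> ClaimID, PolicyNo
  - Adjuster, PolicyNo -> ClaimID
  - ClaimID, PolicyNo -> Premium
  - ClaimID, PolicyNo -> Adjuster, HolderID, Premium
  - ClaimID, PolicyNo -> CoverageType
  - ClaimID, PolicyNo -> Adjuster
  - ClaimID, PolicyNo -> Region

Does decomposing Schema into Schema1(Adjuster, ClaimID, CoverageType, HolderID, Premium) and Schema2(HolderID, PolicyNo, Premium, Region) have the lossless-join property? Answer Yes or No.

Common attributes: {HolderID, Premium}; their closure is {HolderID, Premium}.
Neither Schema1 nor Schema2 is contained in that closure, so the decomposition is lossy.

No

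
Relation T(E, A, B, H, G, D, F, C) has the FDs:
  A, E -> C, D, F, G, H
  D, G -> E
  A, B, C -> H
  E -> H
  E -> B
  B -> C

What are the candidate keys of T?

{A} never appears on the right of any FD, so every key must include it.
{A, E}⁺ = {A, B, C, D, E, F, G, H} — all of the relation — so {A, E} is a candidate key.
{A, D, G}⁺ = {A, B, C, D, E, F, G, H} — all of the relation — so {A, D, G} is a candidate key.
No proper subset of any of these is a key, and no other minimal superkey exists.

{A, D, G}, {A, E}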